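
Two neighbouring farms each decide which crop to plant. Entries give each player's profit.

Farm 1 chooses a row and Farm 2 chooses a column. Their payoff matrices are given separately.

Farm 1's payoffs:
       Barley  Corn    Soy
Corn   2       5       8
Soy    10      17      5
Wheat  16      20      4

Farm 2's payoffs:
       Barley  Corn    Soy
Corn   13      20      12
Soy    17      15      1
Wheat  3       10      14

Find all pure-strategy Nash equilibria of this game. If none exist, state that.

There is no pure-strategy Nash equilibrium.

Farm 1 against Barley: payoffs 2, 10, 16 → best response Wheat.
Farm 1 against Corn: payoffs 5, 17, 20 → best response Wheat.
Farm 1 against Soy: payoffs 8, 5, 4 → best response Corn.
Farm 2 against Corn: payoffs 13, 20, 12 → best response Corn.
Farm 2 against Soy: payoffs 17, 15, 1 → best response Barley.
Farm 2 against Wheat: payoffs 3, 10, 14 → best response Soy.
No profile is a mutual best response for all players.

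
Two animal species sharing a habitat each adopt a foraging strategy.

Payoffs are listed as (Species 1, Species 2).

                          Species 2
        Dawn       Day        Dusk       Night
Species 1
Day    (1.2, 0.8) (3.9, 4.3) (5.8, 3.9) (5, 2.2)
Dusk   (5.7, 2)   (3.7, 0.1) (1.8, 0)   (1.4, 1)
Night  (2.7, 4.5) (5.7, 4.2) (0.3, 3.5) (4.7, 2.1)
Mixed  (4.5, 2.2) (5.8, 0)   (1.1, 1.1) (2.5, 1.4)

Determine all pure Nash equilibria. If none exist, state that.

(Day, Dawn): Species 1 can switch to Dusk (1.2 → 5.7). Not NE.
(Day, Day): Species 1 can switch to Night (3.9 → 5.7). Not NE.
(Day, Dusk): Species 2 can switch to Day (3.9 → 4.3). Not NE.
(Day, Night): Species 2 can switch to Day (2.2 → 4.3). Not NE.
(Dusk, Dawn): Species 1 gets 5.7, best alternative 4.5; Species 2 gets 2, best alternative 1. No profitable deviation — NE.
(Dusk, Day): Species 1 can switch to Day (3.7 → 3.9). Not NE.
(Dusk, Dusk): Species 1 can switch to Day (1.8 → 5.8). Not NE.
(Dusk, Night): Species 1 can switch to Day (1.4 → 5). Not NE.
(Night, Dawn): Species 1 can switch to Dusk (2.7 → 5.7). Not NE.
(Night, Day): Species 1 can switch to Mixed (5.7 → 5.8). Not NE.
(Night, Dusk): Species 1 can switch to Day (0.3 → 5.8). Not NE.
(Night, Night): Species 1 can switch to Day (4.7 → 5). Not NE.
(Mixed, Dawn): Species 1 can switch to Dusk (4.5 → 5.7). Not NE.
(The remaining 3 profiles each have a profitable deviation by the same check.)

(Dusk, Dawn)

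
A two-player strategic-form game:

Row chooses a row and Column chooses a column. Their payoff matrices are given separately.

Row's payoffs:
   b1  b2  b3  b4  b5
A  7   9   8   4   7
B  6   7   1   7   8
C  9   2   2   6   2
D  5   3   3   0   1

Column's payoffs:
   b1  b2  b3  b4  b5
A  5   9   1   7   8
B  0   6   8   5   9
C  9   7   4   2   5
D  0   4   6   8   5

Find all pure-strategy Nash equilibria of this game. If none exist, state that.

Pure-strategy Nash equilibria: (A, b2); (B, b5); (C, b1)

Mark each player's best response to every combination of opponents' strategies; a profile where every player is best-responding is a pure Nash equilibrium.
Row against b1: payoffs 7, 6, 9, 5 → best response C.
Row against b2: payoffs 9, 7, 2, 3 → best response A.
Row against b3: payoffs 8, 1, 2, 3 → best response A.
Row against b4: payoffs 4, 7, 6, 0 → best response B.
Row against b5: payoffs 7, 8, 2, 1 → best response B.
Column against A: payoffs 5, 9, 1, 7, 8 → best response b2.
Column against B: payoffs 0, 6, 8, 5, 9 → best response b5.
Column against C: payoffs 9, 7, 4, 2, 5 → best response b1.
Column against D: payoffs 0, 4, 6, 8, 5 → best response b4.
Mutual best responses: (A, b2); (B, b5); (C, b1).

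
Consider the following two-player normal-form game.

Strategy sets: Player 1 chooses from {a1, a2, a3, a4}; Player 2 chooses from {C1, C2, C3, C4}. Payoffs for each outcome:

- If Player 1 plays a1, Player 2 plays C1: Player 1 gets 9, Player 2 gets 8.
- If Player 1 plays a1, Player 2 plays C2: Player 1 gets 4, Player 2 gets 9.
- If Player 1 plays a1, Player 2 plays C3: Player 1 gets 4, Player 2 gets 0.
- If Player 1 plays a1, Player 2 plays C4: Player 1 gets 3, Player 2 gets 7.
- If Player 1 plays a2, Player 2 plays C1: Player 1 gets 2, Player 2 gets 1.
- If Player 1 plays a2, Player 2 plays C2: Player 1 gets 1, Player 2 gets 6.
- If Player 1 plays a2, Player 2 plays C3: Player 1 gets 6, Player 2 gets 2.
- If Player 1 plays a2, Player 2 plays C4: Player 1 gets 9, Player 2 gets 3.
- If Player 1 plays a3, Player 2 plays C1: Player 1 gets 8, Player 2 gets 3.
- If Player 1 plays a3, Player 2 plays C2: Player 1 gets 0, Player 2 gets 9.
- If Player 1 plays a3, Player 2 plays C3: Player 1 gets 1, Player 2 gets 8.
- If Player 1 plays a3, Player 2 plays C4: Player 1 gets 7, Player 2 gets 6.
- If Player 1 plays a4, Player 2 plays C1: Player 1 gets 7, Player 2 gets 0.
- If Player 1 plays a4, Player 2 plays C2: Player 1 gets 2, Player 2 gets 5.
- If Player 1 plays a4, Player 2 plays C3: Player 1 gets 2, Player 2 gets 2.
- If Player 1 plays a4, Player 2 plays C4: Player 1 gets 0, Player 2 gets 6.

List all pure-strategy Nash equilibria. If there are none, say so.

The unique pure-strategy Nash equilibrium is (a1, C2).

(a1, C1): Player 2 can switch to C2 (8 → 9). Not NE.
(a1, C2): Player 1 gets 4, best alternative 2; Player 2 gets 9, best alternative 8. No profitable deviation — NE.
(a1, C3): Player 1 can switch to a2 (4 → 6). Not NE.
(a1, C4): Player 1 can switch to a2 (3 → 9). Not NE.
(a2, C1): Player 1 can switch to a1 (2 → 9). Not NE.
(a2, C2): Player 1 can switch to a1 (1 → 4). Not NE.
(a2, C3): Player 2 can switch to C2 (2 → 6). Not NE.
(The remaining 9 profiles each have a profitable deviation by the same check.)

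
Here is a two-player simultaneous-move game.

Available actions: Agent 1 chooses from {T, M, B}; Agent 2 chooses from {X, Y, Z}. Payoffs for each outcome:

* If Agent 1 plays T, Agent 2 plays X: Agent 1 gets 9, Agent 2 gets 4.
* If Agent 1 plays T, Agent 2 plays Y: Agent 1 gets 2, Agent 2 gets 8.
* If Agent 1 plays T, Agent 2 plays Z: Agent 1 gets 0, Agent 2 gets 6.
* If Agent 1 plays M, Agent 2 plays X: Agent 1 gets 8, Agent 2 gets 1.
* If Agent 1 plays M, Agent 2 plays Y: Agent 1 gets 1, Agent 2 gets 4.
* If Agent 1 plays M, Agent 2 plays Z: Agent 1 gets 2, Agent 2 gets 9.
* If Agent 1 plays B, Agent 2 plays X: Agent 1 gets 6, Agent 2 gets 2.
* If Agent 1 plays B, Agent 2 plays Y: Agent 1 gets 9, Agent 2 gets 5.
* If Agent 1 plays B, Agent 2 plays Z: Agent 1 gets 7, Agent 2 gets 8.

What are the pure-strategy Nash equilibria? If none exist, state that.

The unique pure-strategy Nash equilibrium is (B, Z).

Agent 1 against X: payoffs 9, 8, 6 → best response T.
Agent 1 against Y: payoffs 2, 1, 9 → best response B.
Agent 1 against Z: payoffs 0, 2, 7 → best response B.
Agent 2 against T: payoffs 4, 8, 6 → best response Y.
Agent 2 against M: payoffs 1, 4, 9 → best response Z.
Agent 2 against B: payoffs 2, 5, 8 → best response Z.
Mutual best responses: (B, Z).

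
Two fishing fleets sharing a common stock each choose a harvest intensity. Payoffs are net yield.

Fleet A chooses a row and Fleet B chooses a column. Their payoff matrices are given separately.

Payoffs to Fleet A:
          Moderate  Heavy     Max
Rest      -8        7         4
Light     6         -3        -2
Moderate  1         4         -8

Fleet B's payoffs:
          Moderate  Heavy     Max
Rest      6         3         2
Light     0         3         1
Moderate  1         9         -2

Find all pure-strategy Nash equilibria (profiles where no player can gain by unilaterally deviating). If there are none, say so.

none

Fleet A against Moderate: payoffs -8, 6, 1 → best response Light.
Fleet A against Heavy: payoffs 7, -3, 4 → best response Rest.
Fleet A against Max: payoffs 4, -2, -8 → best response Rest.
Fleet B against Rest: payoffs 6, 3, 2 → best response Moderate.
Fleet B against Light: payoffs 0, 3, 1 → best response Heavy.
Fleet B against Moderate: payoffs 1, 9, -2 → best response Heavy.
No profile is a mutual best response for all players.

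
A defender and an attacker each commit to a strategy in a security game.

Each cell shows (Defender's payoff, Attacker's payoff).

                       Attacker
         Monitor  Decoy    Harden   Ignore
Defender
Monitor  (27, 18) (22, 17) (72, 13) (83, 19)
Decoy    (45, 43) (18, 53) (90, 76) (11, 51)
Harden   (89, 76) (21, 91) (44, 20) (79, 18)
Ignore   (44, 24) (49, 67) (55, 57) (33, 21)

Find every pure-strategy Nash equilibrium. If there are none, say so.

Defender against Monitor: payoffs 27, 45, 89, 44 → best response Harden.
Defender against Decoy: payoffs 22, 18, 21, 49 → best response Ignore.
Defender against Harden: payoffs 72, 90, 44, 55 → best response Decoy.
Defender against Ignore: payoffs 83, 11, 79, 33 → best response Monitor.
Attacker against Monitor: payoffs 18, 17, 13, 19 → best response Ignore.
Attacker against Decoy: payoffs 43, 53, 76, 51 → best response Harden.
Attacker against Harden: payoffs 76, 91, 20, 18 → best response Decoy.
Attacker against Ignore: payoffs 24, 67, 57, 21 → best response Decoy.
Mutual best responses: (Monitor, Ignore); (Decoy, Harden); (Ignore, Decoy).

The pure Nash equilibria are (Monitor, Ignore), (Decoy, Harden), (Ignore, Decoy).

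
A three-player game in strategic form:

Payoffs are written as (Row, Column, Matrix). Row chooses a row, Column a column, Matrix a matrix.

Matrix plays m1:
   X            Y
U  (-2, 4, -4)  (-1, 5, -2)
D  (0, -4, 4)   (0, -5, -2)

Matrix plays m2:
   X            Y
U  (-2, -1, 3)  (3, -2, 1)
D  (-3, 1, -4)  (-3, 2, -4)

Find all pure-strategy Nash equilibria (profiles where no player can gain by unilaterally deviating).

Row against (X, m1): payoffs -2, 0 → best response D.
Row against (X, m2): payoffs -2, -3 → best response U.
Row against (Y, m1): payoffs -1, 0 → best response D.
Row against (Y, m2): payoffs 3, -3 → best response U.
Column against (U, m1): payoffs 4, 5 → best response Y.
Column against (U, m2): payoffs -1, -2 → best response X.
Column against (D, m1): payoffs -4, -5 → best response X.
Column against (D, m2): payoffs 1, 2 → best response Y.
Matrix against (U, X): payoffs -4, 3 → best response m2.
Matrix against (U, Y): payoffs -2, 1 → best response m2.
Matrix against (D, X): payoffs 4, -4 → best response m1.
Matrix against (D, Y): payoffs -2, -4 → best response m1.
Mutual best responses: (U, X, m2); (D, X, m1).

The pure Nash equilibria are (U, X, m2) and (D, X, m1).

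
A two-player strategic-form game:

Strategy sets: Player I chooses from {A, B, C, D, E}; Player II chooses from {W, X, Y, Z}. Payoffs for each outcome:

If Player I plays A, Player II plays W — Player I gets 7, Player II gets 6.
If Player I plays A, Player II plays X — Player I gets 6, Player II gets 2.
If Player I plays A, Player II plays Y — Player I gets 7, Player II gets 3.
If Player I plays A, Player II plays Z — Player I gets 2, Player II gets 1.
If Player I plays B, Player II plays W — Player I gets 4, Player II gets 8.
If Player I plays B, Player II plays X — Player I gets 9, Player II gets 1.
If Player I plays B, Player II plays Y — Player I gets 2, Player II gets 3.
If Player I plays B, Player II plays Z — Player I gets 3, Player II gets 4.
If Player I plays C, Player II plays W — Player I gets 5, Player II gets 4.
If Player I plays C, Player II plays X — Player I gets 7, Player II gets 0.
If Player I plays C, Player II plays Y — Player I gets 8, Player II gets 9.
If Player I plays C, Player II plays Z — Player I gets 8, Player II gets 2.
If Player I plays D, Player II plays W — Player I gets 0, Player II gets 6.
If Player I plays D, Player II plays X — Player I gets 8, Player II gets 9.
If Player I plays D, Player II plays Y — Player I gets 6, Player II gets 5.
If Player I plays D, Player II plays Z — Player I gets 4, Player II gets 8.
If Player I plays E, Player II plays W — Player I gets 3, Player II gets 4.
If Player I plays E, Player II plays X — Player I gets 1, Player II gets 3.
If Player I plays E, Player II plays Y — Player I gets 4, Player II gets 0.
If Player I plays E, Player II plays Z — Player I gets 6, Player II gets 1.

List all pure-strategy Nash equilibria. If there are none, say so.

Player I against W: payoffs 7, 4, 5, 0, 3 → best response A.
Player I against X: payoffs 6, 9, 7, 8, 1 → best response B.
Player I against Y: payoffs 7, 2, 8, 6, 4 → best response C.
Player I against Z: payoffs 2, 3, 8, 4, 6 → best response C.
Player II against A: payoffs 6, 2, 3, 1 → best response W.
Player II against B: payoffs 8, 1, 3, 4 → best response W.
Player II against C: payoffs 4, 0, 9, 2 → best response Y.
Player II against D: payoffs 6, 9, 5, 8 → best response X.
Player II against E: payoffs 4, 3, 0, 1 → best response W.
Mutual best responses: (A, W); (C, Y).

(A, W), (C, Y)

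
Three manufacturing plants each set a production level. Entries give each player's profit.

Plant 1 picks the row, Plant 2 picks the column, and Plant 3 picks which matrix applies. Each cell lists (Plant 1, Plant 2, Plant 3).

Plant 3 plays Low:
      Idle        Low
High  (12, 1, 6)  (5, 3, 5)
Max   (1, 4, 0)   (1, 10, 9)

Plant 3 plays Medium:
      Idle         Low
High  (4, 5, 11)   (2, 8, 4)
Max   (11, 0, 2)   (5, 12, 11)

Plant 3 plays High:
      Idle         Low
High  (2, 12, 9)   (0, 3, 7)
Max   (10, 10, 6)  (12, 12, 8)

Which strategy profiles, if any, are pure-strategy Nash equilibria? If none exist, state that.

Plant 1 against (Idle, Low): payoffs 12, 1 → best response High.
Plant 1 against (Idle, Medium): payoffs 4, 11 → best response Max.
Plant 1 against (Idle, High): payoffs 2, 10 → best response Max.
Plant 1 against (Low, Low): payoffs 5, 1 → best response High.
Plant 1 against (Low, Medium): payoffs 2, 5 → best response Max.
Plant 1 against (Low, High): payoffs 0, 12 → best response Max.
Plant 2 against (High, Low): payoffs 1, 3 → best response Low.
Plant 2 against (High, Medium): payoffs 5, 8 → best response Low.
Plant 2 against (High, High): payoffs 12, 3 → best response Idle.
Plant 2 against (Max, Low): payoffs 4, 10 → best response Low.
Plant 2 against (Max, Medium): payoffs 0, 12 → best response Low.
Plant 2 against (Max, High): payoffs 10, 12 → best response Low.
Plant 3 against (High, Idle): payoffs 6, 11, 9 → best response Medium.
Plant 3 against (High, Low): payoffs 5, 4, 7 → best response High.
Plant 3 against (Max, Idle): payoffs 0, 2, 6 → best response High.
Plant 3 against (Max, Low): payoffs 9, 11, 8 → best response Medium.
Mutual best responses: (Max, Low, Medium).

The unique pure-strategy Nash equilibrium is (Max, Low, Medium).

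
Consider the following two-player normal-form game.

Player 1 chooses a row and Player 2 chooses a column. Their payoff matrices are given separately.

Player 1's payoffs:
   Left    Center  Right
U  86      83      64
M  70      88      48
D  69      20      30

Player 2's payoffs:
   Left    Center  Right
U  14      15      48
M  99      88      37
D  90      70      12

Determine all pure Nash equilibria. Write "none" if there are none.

(U, Right)

Check each profile: it is a Nash equilibrium iff no player can strictly gain by switching unilaterally.
(U, Left): Player 2 can switch to Center (14 → 15). Not NE.
(U, Center): Player 1 can switch to M (83 → 88). Not NE.
(U, Right): Player 1 gets 64, best alternative 48; Player 2 gets 48, best alternative 15. No profitable deviation — NE.
(M, Left): Player 1 can switch to U (70 → 86). Not NE.
(M, Center): Player 2 can switch to Left (88 → 99). Not NE.
(M, Right): Player 1 can switch to U (48 → 64). Not NE.
(D, Left): Player 1 can switch to U (69 → 86). Not NE.
(D, Center): Player 1 can switch to U (20 → 83). Not NE.
(D, Right): Player 1 can switch to U (30 → 64). Not NE.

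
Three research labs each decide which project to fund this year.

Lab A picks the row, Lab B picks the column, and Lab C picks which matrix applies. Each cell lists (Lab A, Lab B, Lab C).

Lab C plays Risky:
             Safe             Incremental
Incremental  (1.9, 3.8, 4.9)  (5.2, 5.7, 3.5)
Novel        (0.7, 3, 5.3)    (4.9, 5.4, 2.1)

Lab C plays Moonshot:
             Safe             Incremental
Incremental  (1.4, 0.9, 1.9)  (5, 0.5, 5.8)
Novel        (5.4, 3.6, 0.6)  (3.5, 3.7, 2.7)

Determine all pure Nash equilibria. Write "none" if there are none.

This game has no pure Nash equilibrium.

Mark each player's best response to every combination of opponents' strategies; a profile where every player is best-responding is a pure Nash equilibrium.
Lab A against (Safe, Risky): payoffs 1.9, 0.7 → best response Incremental.
Lab A against (Safe, Moonshot): payoffs 1.4, 5.4 → best response Novel.
Lab A against (Incremental, Risky): payoffs 5.2, 4.9 → best response Incremental.
Lab A against (Incremental, Moonshot): payoffs 5, 3.5 → best response Incremental.
Lab B against (Incremental, Risky): payoffs 3.8, 5.7 → best response Incremental.
Lab B against (Incremental, Moonshot): payoffs 0.9, 0.5 → best response Safe.
Lab B against (Novel, Risky): payoffs 3, 5.4 → best response Incremental.
Lab B against (Novel, Moonshot): payoffs 3.6, 3.7 → best response Incremental.
Lab C against (Incremental, Safe): payoffs 4.9, 1.9 → best response Risky.
Lab C against (Incremental, Incremental): payoffs 3.5, 5.8 → best response Moonshot.
Lab C against (Novel, Safe): payoffs 5.3, 0.6 → best response Risky.
Lab C against (Novel, Incremental): payoffs 2.1, 2.7 → best response Moonshot.
No profile is a mutual best response for all players.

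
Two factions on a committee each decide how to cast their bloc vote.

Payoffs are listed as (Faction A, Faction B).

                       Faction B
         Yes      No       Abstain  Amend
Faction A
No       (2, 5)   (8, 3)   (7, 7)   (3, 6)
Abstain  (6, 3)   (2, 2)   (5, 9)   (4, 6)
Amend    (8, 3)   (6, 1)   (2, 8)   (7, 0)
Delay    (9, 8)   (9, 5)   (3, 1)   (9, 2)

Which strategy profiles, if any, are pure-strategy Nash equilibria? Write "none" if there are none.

Mark each player's best response to every combination of opponents' strategies; a profile where every player is best-responding is a pure Nash equilibrium.
Faction A against Yes: payoffs 2, 6, 8, 9 → best response Delay.
Faction A against No: payoffs 8, 2, 6, 9 → best response Delay.
Faction A against Abstain: payoffs 7, 5, 2, 3 → best response No.
Faction A against Amend: payoffs 3, 4, 7, 9 → best response Delay.
Faction B against No: payoffs 5, 3, 7, 6 → best response Abstain.
Faction B against Abstain: payoffs 3, 2, 9, 6 → best response Abstain.
Faction B against Amend: payoffs 3, 1, 8, 0 → best response Abstain.
Faction B against Delay: payoffs 8, 5, 1, 2 → best response Yes.
Mutual best responses: (No, Abstain); (Delay, Yes).

The pure Nash equilibria are (No, Abstain) and (Delay, Yes).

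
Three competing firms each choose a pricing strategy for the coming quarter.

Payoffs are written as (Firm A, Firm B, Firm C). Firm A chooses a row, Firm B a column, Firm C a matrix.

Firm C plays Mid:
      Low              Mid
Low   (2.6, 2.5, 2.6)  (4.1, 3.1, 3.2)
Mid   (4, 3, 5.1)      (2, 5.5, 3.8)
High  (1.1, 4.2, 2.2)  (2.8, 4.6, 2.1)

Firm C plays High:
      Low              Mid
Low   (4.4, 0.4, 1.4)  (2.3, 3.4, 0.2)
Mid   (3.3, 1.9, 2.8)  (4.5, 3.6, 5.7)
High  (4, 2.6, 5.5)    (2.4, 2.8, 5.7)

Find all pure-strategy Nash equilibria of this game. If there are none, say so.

(Low, Low, Mid): Firm A can switch to Mid (2.6 → 4). Not NE.
(Low, Low, High): Firm B can switch to Mid (0.4 → 3.4). Not NE.
(Low, Mid, Mid): Firm A gets 4.1, best alternative 2.8; Firm B gets 3.1, best alternative 2.5; Firm C gets 3.2, best alternative 0.2. No profitable deviation — NE.
(Low, Mid, High): Firm A can switch to Mid (2.3 → 4.5). Not NE.
(Mid, Low, Mid): Firm B can switch to Mid (3 → 5.5). Not NE.
(Mid, Low, High): Firm A can switch to Low (3.3 → 4.4). Not NE.
(Mid, Mid, Mid): Firm A can switch to Low (2 → 4.1). Not NE.
(Mid, Mid, High): Firm A gets 4.5, best alternative 2.4; Firm B gets 3.6, best alternative 1.9; Firm C gets 5.7, best alternative 3.8. No profitable deviation — NE.
(High, Low, Mid): Firm A can switch to Low (1.1 → 2.6). Not NE.
(High, Low, High): Firm A can switch to Low (4 → 4.4). Not NE.
(The remaining 2 profiles each have a profitable deviation by the same check.)

Pure-strategy Nash equilibria: (Low, Mid, Mid) and (Mid, Mid, High)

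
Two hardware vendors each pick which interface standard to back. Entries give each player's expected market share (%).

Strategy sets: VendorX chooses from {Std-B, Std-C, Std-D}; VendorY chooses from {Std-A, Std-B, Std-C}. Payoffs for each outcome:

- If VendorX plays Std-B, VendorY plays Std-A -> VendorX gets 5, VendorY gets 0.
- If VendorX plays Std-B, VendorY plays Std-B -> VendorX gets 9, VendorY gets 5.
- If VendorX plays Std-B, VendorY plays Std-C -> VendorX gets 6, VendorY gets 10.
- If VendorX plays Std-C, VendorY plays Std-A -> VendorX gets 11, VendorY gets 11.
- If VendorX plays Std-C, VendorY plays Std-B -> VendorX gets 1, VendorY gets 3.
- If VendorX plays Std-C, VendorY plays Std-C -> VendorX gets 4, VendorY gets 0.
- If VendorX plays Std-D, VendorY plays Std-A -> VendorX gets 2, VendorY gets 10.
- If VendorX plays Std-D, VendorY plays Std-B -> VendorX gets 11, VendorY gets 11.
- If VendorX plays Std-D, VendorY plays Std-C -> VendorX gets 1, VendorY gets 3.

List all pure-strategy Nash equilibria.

VendorX against Std-A: payoffs 5, 11, 2 → best response Std-C.
VendorX against Std-B: payoffs 9, 1, 11 → best response Std-D.
VendorX against Std-C: payoffs 6, 4, 1 → best response Std-B.
VendorY against Std-B: payoffs 0, 5, 10 → best response Std-C.
VendorY against Std-C: payoffs 11, 3, 0 → best response Std-A.
VendorY against Std-D: payoffs 10, 11, 3 → best response Std-B.
Mutual best responses: (Std-B, Std-C); (Std-C, Std-A); (Std-D, Std-B).

(Std-B, Std-C), (Std-C, Std-A), (Std-D, Std-B)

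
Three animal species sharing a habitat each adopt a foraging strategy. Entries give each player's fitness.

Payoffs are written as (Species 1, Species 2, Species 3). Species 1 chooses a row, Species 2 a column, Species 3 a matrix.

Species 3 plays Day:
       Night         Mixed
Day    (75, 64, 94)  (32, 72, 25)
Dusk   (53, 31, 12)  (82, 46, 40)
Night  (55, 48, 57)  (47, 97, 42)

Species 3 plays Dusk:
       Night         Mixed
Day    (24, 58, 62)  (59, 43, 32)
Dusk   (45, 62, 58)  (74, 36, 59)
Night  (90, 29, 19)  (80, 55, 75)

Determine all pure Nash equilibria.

Species 1 against (Night, Day): payoffs 75, 53, 55 → best response Day.
Species 1 against (Night, Dusk): payoffs 24, 45, 90 → best response Night.
Species 1 against (Mixed, Day): payoffs 32, 82, 47 → best response Dusk.
Species 1 against (Mixed, Dusk): payoffs 59, 74, 80 → best response Night.
Species 2 against (Day, Day): payoffs 64, 72 → best response Mixed.
Species 2 against (Day, Dusk): payoffs 58, 43 → best response Night.
Species 2 against (Dusk, Day): payoffs 31, 46 → best response Mixed.
Species 2 against (Dusk, Dusk): payoffs 62, 36 → best response Night.
Species 2 against (Night, Day): payoffs 48, 97 → best response Mixed.
Species 2 against (Night, Dusk): payoffs 29, 55 → best response Mixed.
Species 3 against (Day, Night): payoffs 94, 62 → best response Day.
Species 3 against (Day, Mixed): payoffs 25, 32 → best response Dusk.
Species 3 against (Dusk, Night): payoffs 12, 58 → best response Dusk.
Species 3 against (Dusk, Mixed): payoffs 40, 59 → best response Dusk.
Species 3 against (Night, Night): payoffs 57, 19 → best response Day.
Species 3 against (Night, Mixed): payoffs 42, 75 → best response Dusk.
Mutual best responses: (Night, Mixed, Dusk).

(Night, Mixed, Dusk)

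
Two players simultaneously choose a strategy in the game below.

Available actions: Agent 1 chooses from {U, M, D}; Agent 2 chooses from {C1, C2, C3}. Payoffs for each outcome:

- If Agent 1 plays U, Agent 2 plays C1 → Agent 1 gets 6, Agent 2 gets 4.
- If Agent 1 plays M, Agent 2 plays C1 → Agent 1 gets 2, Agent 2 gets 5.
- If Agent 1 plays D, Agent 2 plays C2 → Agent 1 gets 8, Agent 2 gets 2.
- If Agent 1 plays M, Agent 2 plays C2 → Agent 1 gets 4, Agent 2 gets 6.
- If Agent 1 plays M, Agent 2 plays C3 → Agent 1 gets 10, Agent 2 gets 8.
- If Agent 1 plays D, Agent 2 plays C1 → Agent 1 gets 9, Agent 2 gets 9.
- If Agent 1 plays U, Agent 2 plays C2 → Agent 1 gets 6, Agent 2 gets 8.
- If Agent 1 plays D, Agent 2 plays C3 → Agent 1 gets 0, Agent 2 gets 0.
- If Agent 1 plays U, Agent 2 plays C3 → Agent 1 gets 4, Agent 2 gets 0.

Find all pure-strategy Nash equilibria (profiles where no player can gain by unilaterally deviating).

The pure Nash equilibria are (M, C3) and (D, C1).

Agent 1 against C1: payoffs 6, 2, 9 → best response D.
Agent 1 against C2: payoffs 6, 4, 8 → best response D.
Agent 1 against C3: payoffs 4, 10, 0 → best response M.
Agent 2 against U: payoffs 4, 8, 0 → best response C2.
Agent 2 against M: payoffs 5, 6, 8 → best response C3.
Agent 2 against D: payoffs 9, 2, 0 → best response C1.
Mutual best responses: (M, C3); (D, C1).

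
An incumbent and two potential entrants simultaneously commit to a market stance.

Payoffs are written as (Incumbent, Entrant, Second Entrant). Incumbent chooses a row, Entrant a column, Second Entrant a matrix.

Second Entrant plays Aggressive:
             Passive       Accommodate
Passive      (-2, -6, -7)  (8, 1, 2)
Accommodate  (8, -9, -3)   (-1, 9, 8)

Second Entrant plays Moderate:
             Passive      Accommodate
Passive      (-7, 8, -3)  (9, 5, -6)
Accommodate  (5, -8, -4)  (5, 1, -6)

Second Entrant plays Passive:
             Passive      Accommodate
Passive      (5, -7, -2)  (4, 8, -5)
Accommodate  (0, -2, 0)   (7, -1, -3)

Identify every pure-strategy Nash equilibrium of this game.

For each player, find the best response to each opponent profile; mutual best responses are the pure NE.
Incumbent against (Passive, Aggressive): payoffs -2, 8 → best response Accommodate.
Incumbent against (Passive, Moderate): payoffs -7, 5 → best response Accommodate.
Incumbent against (Passive, Passive): payoffs 5, 0 → best response Passive.
Incumbent against (Accommodate, Aggressive): payoffs 8, -1 → best response Passive.
Incumbent against (Accommodate, Moderate): payoffs 9, 5 → best response Passive.
Incumbent against (Accommodate, Passive): payoffs 4, 7 → best response Accommodate.
Entrant against (Passive, Aggressive): payoffs -6, 1 → best response Accommodate.
Entrant against (Passive, Moderate): payoffs 8, 5 → best response Passive.
Entrant against (Passive, Passive): payoffs -7, 8 → best response Accommodate.
Entrant against (Accommodate, Aggressive): payoffs -9, 9 → best response Accommodate.
Entrant against (Accommodate, Moderate): payoffs -8, 1 → best response Accommodate.
Entrant against (Accommodate, Passive): payoffs -2, -1 → best response Accommodate.
Second Entrant against (Passive, Passive): payoffs -7, -3, -2 → best response Passive.
Second Entrant against (Passive, Accommodate): payoffs 2, -6, -5 → best response Aggressive.
Second Entrant against (Accommodate, Passive): payoffs -3, -4, 0 → best response Passive.
Second Entrant against (Accommodate, Accommodate): payoffs 8, -6, -3 → best response Aggressive.
Mutual best responses: (Passive, Accommodate, Aggressive).

The unique pure-strategy Nash equilibrium is (Passive, Accommodate, Aggressive).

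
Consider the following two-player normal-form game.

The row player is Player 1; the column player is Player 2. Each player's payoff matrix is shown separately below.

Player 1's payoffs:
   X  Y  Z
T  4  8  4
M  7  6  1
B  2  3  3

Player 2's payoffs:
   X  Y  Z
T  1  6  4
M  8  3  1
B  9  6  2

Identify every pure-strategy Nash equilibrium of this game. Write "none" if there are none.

(T, Y); (M, X)

Player 1 against X: payoffs 4, 7, 2 → best response M.
Player 1 against Y: payoffs 8, 6, 3 → best response T.
Player 1 against Z: payoffs 4, 1, 3 → best response T.
Player 2 against T: payoffs 1, 6, 4 → best response Y.
Player 2 against M: payoffs 8, 3, 1 → best response X.
Player 2 against B: payoffs 9, 6, 2 → best response X.
Mutual best responses: (T, Y); (M, X).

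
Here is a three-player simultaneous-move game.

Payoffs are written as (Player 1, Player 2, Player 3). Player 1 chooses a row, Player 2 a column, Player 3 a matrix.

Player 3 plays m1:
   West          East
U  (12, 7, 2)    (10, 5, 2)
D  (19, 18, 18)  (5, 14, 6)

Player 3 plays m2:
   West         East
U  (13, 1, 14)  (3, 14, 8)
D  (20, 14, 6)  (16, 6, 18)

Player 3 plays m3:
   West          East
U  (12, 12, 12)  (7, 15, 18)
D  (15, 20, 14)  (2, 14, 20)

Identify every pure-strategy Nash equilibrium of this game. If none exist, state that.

(U, East, m3) and (D, West, m1)

Player 1 against (West, m1): payoffs 12, 19 → best response D.
Player 1 against (West, m2): payoffs 13, 20 → best response D.
Player 1 against (West, m3): payoffs 12, 15 → best response D.
Player 1 against (East, m1): payoffs 10, 5 → best response U.
Player 1 against (East, m2): payoffs 3, 16 → best response D.
Player 1 against (East, m3): payoffs 7, 2 → best response U.
Player 2 against (U, m1): payoffs 7, 5 → best response West.
Player 2 against (U, m2): payoffs 1, 14 → best response East.
Player 2 against (U, m3): payoffs 12, 15 → best response East.
Player 2 against (D, m1): payoffs 18, 14 → best response West.
Player 2 against (D, m2): payoffs 14, 6 → best response West.
Player 2 against (D, m3): payoffs 20, 14 → best response West.
Player 3 against (U, West): payoffs 2, 14, 12 → best response m2.
Player 3 against (U, East): payoffs 2, 8, 18 → best response m3.
Player 3 against (D, West): payoffs 18, 6, 14 → best response m1.
Player 3 against (D, East): payoffs 6, 18, 20 → best response m3.
Mutual best responses: (U, East, m3); (D, West, m1).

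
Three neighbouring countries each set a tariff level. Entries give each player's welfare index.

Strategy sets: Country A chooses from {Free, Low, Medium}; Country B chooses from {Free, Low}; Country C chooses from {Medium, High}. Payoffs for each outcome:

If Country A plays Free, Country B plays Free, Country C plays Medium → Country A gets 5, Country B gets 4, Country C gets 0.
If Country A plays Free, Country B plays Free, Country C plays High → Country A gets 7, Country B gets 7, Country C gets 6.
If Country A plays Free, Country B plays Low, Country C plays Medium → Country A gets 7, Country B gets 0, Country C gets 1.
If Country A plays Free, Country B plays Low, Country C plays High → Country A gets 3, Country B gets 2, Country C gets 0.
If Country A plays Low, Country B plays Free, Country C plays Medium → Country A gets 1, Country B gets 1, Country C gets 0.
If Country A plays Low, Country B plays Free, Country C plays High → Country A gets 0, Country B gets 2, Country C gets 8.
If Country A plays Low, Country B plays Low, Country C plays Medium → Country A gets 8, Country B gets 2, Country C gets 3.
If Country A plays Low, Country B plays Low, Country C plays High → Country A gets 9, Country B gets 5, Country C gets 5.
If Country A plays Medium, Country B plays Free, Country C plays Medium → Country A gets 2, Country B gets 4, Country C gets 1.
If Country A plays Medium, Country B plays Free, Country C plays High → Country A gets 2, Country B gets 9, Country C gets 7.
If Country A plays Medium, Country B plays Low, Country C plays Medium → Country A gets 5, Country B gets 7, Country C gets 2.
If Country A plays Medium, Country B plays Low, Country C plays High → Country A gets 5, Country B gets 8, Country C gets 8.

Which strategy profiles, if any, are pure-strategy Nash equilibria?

Pure-strategy Nash equilibria: (Free, Free, High), (Low, Low, High)

Country A against (Free, Medium): payoffs 5, 1, 2 → best response Free.
Country A against (Free, High): payoffs 7, 0, 2 → best response Free.
Country A against (Low, Medium): payoffs 7, 8, 5 → best response Low.
Country A against (Low, High): payoffs 3, 9, 5 → best response Low.
Country B against (Free, Medium): payoffs 4, 0 → best response Free.
Country B against (Free, High): payoffs 7, 2 → best response Free.
Country B against (Low, Medium): payoffs 1, 2 → best response Low.
Country B against (Low, High): payoffs 2, 5 → best response Low.
Country B against (Medium, Medium): payoffs 4, 7 → best response Low.
Country B against (Medium, High): payoffs 9, 8 → best response Free.
Country C against (Free, Free): payoffs 0, 6 → best response High.
Country C against (Free, Low): payoffs 1, 0 → best response Medium.
Country C against (Low, Free): payoffs 0, 8 → best response High.
Country C against (Low, Low): payoffs 3, 5 → best response High.
Country C against (Medium, Free): payoffs 1, 7 → best response High.
Country C against (Medium, Low): payoffs 2, 8 → best response High.
Mutual best responses: (Free, Free, High); (Low, Low, High).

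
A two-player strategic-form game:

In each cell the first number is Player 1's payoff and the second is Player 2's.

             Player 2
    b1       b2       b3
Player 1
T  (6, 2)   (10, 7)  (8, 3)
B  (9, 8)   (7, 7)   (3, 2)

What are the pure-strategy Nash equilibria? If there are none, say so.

Player 1 against b1: payoffs 6, 9 → best response B.
Player 1 against b2: payoffs 10, 7 → best response T.
Player 1 against b3: payoffs 8, 3 → best response T.
Player 2 against T: payoffs 2, 7, 3 → best response b2.
Player 2 against B: payoffs 8, 7, 2 → best response b1.
Mutual best responses: (T, b2); (B, b1).

(T, b2) and (B, b1)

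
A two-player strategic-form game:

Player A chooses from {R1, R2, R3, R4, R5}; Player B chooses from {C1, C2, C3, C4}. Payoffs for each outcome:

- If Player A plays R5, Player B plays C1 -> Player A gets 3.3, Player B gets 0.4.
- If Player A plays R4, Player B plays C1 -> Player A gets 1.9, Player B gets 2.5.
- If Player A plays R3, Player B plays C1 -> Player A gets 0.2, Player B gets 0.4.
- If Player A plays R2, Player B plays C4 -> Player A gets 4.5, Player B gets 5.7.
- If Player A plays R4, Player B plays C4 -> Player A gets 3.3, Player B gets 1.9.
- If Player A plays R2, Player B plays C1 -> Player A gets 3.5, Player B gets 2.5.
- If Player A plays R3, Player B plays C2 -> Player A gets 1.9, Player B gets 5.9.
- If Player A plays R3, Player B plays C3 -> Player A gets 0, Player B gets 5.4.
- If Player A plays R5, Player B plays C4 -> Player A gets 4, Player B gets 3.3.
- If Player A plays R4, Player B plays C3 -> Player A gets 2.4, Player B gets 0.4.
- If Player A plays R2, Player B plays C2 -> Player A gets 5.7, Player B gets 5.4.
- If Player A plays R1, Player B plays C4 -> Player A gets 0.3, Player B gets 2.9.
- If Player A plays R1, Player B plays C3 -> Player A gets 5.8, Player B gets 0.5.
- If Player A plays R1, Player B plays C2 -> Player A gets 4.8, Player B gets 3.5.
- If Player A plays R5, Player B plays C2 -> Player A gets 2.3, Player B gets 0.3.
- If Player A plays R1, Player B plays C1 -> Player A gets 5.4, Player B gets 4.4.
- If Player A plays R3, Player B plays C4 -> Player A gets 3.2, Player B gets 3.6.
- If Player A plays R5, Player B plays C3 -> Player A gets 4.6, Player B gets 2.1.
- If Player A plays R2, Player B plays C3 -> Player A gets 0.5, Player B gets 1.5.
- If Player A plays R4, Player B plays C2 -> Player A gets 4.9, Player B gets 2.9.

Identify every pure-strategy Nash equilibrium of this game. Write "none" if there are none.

Check each profile: it is a Nash equilibrium iff no player can strictly gain by switching unilaterally.
(R1, C1): Player A gets 5.4, best alternative 3.5; Player B gets 4.4, best alternative 3.5. No profitable deviation — NE.
(R1, C2): Player A can switch to R2 (4.8 → 5.7). Not NE.
(R1, C3): Player B can switch to C1 (0.5 → 4.4). Not NE.
(R1, C4): Player A can switch to R2 (0.3 → 4.5). Not NE.
(R2, C1): Player A can switch to R1 (3.5 → 5.4). Not NE.
(R2, C2): Player B can switch to C4 (5.4 → 5.7). Not NE.
(R2, C3): Player A can switch to R1 (0.5 → 5.8). Not NE.
(R2, C4): Player A gets 4.5, best alternative 4; Player B gets 5.7, best alternative 5.4. No profitable deviation — NE.
(R3, C1): Player A can switch to R1 (0.2 → 5.4). Not NE.
(R3, C2): Player A can switch to R1 (1.9 → 4.8). Not NE.
(R3, C3): Player A can switch to R1 (0 → 5.8). Not NE.
(R3, C4): Player A can switch to R2 (3.2 → 4.5). Not NE.
(The remaining 8 profiles each have a profitable deviation by the same check.)

(R1, C1); (R2, C4)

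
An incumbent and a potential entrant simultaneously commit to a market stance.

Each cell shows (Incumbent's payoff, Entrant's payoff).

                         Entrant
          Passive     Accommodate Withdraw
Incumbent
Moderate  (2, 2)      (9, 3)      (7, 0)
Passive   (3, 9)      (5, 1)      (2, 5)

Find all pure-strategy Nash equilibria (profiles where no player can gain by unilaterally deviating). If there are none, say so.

The pure Nash equilibria are (Moderate, Accommodate); (Passive, Passive).

For each player, find the best response to each opponent profile; mutual best responses are the pure NE.
Incumbent against Passive: payoffs 2, 3 → best response Passive.
Incumbent against Accommodate: payoffs 9, 5 → best response Moderate.
Incumbent against Withdraw: payoffs 7, 2 → best response Moderate.
Entrant against Moderate: payoffs 2, 3, 0 → best response Accommodate.
Entrant against Passive: payoffs 9, 1, 5 → best response Passive.
Mutual best responses: (Moderate, Accommodate); (Passive, Passive).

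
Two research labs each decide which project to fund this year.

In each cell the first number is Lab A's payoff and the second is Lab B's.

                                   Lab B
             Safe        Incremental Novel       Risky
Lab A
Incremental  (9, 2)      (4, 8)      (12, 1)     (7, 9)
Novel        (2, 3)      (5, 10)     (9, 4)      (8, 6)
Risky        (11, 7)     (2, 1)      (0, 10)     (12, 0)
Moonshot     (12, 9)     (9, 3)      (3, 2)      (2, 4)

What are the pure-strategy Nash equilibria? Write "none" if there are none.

Pure NE: (Moonshot, Safe)

(Incremental, Safe): Lab A can switch to Risky (9 → 11). Not NE.
(Incremental, Incremental): Lab A can switch to Novel (4 → 5). Not NE.
(Incremental, Novel): Lab B can switch to Safe (1 → 2). Not NE.
(Incremental, Risky): Lab A can switch to Novel (7 → 8). Not NE.
(Novel, Safe): Lab A can switch to Incremental (2 → 9). Not NE.
(Novel, Incremental): Lab A can switch to Moonshot (5 → 9). Not NE.
(Novel, Novel): Lab A can switch to Incremental (9 → 12). Not NE.
(Novel, Risky): Lab A can switch to Risky (8 → 12). Not NE.
(Risky, Safe): Lab A can switch to Moonshot (11 → 12). Not NE.
(Risky, Incremental): Lab A can switch to Incremental (2 → 4). Not NE.
(Moonshot, Safe): Lab A gets 12, best alternative 11; Lab B gets 9, best alternative 4. No profitable deviation — NE.
(The remaining 5 profiles each have a profitable deviation by the same check.)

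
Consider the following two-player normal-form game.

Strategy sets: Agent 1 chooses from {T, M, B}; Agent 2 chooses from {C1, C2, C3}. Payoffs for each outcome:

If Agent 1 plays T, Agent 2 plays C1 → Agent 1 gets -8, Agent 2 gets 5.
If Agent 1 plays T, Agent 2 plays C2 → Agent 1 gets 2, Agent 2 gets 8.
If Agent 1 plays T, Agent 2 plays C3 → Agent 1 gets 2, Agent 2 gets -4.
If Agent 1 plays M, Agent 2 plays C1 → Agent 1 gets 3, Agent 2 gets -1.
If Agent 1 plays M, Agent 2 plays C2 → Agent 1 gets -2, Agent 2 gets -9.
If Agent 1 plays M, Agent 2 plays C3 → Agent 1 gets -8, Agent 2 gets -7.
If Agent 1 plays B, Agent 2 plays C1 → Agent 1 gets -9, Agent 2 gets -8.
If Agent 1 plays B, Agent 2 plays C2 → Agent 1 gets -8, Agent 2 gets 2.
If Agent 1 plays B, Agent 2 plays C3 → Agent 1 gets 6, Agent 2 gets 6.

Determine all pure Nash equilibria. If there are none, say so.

(T, C2), (M, C1), (B, C3)

(T, C1): Agent 1 can switch to M (-8 → 3). Not NE.
(T, C2): Agent 1 gets 2, best alternative -2; Agent 2 gets 8, best alternative 5. No profitable deviation — NE.
(T, C3): Agent 1 can switch to B (2 → 6). Not NE.
(M, C1): Agent 1 gets 3, best alternative -8; Agent 2 gets -1, best alternative -7. No profitable deviation — NE.
(M, C2): Agent 1 can switch to T (-2 → 2). Not NE.
(M, C3): Agent 1 can switch to T (-8 → 2). Not NE.
(B, C1): Agent 1 can switch to T (-9 → -8). Not NE.
(B, C2): Agent 1 can switch to T (-8 → 2). Not NE.
(B, C3): Agent 1 gets 6, best alternative 2; Agent 2 gets 6, best alternative 2. No profitable deviation — NE.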